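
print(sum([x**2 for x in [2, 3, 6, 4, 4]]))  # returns 81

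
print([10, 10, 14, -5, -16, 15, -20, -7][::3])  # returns [10, -5, -20]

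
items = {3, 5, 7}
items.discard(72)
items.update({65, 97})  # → {3, 5, 7, 65, 97}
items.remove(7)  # {3, 5, 65, 97}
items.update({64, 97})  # {3, 5, 64, 65, 97}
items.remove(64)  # {3, 5, 65, 97}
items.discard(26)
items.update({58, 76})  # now {3, 5, 58, 65, 76, 97}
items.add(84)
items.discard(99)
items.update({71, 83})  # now {3, 5, 58, 65, 71, 76, 83, 84, 97}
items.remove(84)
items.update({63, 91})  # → {3, 5, 58, 63, 65, 71, 76, 83, 91, 97}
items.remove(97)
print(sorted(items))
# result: [3, 5, 58, 63, 65, 71, 76, 83, 91]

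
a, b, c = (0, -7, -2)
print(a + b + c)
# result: -9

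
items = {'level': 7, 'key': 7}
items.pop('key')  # 7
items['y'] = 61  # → {'level': 7, 'y': 61}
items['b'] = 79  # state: {'level': 7, 'y': 61, 'b': 79}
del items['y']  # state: {'level': 7, 'b': 79}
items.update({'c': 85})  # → {'level': 7, 'b': 79, 'c': 85}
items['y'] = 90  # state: {'level': 7, 'b': 79, 'c': 85, 'y': 90}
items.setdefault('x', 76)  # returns 76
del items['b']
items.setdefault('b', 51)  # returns 51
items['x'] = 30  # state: {'level': 7, 'c': 85, 'y': 90, 'x': 30, 'b': 51}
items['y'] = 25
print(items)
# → {'level': 7, 'c': 85, 'y': 25, 'x': 30, 'b': 51}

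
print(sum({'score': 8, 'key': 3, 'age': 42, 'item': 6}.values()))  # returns 59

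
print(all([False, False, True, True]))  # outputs False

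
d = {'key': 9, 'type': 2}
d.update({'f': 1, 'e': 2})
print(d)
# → {'key': 9, 'type': 2, 'f': 1, 'e': 2}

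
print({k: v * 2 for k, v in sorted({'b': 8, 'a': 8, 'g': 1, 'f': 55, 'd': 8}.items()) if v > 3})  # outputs {'a': 16, 'b': 16, 'd': 16, 'f': 110}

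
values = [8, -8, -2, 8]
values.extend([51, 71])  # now [8, -8, -2, 8, 51, 71]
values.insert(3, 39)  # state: [8, -8, -2, 39, 8, 51, 71]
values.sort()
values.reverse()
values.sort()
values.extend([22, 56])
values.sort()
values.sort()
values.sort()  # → [-8, -2, 8, 8, 22, 39, 51, 56, 71]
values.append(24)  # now [-8, -2, 8, 8, 22, 39, 51, 56, 71, 24]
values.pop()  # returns 24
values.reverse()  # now [71, 56, 51, 39, 22, 8, 8, -2, -8]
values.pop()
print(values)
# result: [71, 56, 51, 39, 22, 8, 8, -2]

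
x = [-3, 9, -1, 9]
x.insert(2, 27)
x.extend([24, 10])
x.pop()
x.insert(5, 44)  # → [-3, 9, 27, -1, 9, 44, 24]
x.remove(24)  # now [-3, 9, 27, -1, 9, 44]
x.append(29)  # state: [-3, 9, 27, -1, 9, 44, 29]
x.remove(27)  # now [-3, 9, -1, 9, 44, 29]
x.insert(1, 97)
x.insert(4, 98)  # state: [-3, 97, 9, -1, 98, 9, 44, 29]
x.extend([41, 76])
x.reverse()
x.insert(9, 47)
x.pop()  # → -3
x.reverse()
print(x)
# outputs [47, 97, 9, -1, 98, 9, 44, 29, 41, 76]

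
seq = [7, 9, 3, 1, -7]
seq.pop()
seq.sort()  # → [1, 3, 7, 9]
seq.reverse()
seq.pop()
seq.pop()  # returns 3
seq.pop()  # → 7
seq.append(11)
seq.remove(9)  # [11]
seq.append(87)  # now [11, 87]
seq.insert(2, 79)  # [11, 87, 79]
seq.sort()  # [11, 79, 87]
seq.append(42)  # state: [11, 79, 87, 42]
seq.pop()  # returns 42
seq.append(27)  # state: [11, 79, 87, 27]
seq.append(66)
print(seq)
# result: [11, 79, 87, 27, 66]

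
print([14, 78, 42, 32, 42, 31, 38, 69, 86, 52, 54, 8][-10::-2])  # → [42, 14]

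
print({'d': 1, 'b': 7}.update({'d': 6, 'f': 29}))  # None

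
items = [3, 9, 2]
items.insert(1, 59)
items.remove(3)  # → [59, 9, 2]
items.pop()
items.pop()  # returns 9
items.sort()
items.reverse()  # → [59]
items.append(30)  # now [59, 30]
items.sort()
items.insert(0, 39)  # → [39, 30, 59]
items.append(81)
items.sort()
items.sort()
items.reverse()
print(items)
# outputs [81, 59, 39, 30]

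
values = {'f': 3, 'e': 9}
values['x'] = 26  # {'f': 3, 'e': 9, 'x': 26}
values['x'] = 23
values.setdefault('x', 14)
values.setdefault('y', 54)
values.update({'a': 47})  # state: {'f': 3, 'e': 9, 'x': 23, 'y': 54, 'a': 47}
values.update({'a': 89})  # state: {'f': 3, 'e': 9, 'x': 23, 'y': 54, 'a': 89}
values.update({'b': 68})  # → {'f': 3, 'e': 9, 'x': 23, 'y': 54, 'a': 89, 'b': 68}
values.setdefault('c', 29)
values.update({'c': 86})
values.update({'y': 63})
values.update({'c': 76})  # {'f': 3, 'e': 9, 'x': 23, 'y': 63, 'a': 89, 'b': 68, 'c': 76}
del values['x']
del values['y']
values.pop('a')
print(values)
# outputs {'f': 3, 'e': 9, 'b': 68, 'c': 76}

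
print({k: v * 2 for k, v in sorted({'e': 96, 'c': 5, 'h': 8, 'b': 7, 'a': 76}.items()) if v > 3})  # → {'a': 152, 'b': 14, 'c': 10, 'e': 192, 'h': 16}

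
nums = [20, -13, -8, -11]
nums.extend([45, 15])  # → [20, -13, -8, -11, 45, 15]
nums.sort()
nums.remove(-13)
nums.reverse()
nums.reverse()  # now [-11, -8, 15, 20, 45]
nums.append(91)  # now [-11, -8, 15, 20, 45, 91]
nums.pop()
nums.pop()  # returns 45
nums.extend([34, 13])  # [-11, -8, 15, 20, 34, 13]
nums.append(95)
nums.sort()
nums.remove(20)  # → [-11, -8, 13, 15, 34, 95]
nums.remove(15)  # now [-11, -8, 13, 34, 95]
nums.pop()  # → 95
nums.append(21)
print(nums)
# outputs [-11, -8, 13, 34, 21]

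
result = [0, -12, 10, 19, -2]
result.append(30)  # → [0, -12, 10, 19, -2, 30]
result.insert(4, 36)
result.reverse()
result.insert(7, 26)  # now [30, -2, 36, 19, 10, -12, 0, 26]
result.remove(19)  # [30, -2, 36, 10, -12, 0, 26]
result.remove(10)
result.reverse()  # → [26, 0, -12, 36, -2, 30]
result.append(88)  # [26, 0, -12, 36, -2, 30, 88]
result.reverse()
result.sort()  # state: [-12, -2, 0, 26, 30, 36, 88]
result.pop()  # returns 88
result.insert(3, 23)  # [-12, -2, 0, 23, 26, 30, 36]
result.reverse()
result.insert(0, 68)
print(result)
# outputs [68, 36, 30, 26, 23, 0, -2, -12]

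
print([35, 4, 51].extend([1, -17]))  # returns None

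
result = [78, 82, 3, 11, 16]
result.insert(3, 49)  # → [78, 82, 3, 49, 11, 16]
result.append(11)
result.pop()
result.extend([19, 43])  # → [78, 82, 3, 49, 11, 16, 19, 43]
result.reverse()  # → [43, 19, 16, 11, 49, 3, 82, 78]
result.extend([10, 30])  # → [43, 19, 16, 11, 49, 3, 82, 78, 10, 30]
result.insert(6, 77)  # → [43, 19, 16, 11, 49, 3, 77, 82, 78, 10, 30]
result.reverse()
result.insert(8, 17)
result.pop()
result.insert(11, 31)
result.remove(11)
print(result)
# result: [30, 10, 78, 82, 77, 3, 49, 17, 16, 19, 31]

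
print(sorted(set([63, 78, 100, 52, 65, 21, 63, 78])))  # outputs [21, 52, 63, 65, 78, 100]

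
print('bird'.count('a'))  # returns 0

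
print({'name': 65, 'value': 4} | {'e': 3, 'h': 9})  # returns {'name': 65, 'value': 4, 'e': 3, 'h': 9}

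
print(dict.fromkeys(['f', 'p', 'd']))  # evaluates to {'f': None, 'p': None, 'd': None}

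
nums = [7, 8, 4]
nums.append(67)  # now [7, 8, 4, 67]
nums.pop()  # 67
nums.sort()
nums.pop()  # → 8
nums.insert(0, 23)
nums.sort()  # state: [4, 7, 23]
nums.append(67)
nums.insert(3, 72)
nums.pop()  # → 67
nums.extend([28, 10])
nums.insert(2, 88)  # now [4, 7, 88, 23, 72, 28, 10]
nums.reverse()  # [10, 28, 72, 23, 88, 7, 4]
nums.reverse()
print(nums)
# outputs [4, 7, 88, 23, 72, 28, 10]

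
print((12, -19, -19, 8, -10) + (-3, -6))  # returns (12, -19, -19, 8, -10, -3, -6)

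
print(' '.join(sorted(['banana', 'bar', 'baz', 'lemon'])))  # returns banana bar baz lemon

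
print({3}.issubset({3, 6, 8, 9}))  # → True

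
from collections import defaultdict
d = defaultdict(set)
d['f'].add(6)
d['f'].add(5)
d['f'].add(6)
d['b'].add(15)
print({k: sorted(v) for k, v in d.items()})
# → {'f': [5, 6], 'b': [15]}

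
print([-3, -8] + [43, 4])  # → [-3, -8, 43, 4]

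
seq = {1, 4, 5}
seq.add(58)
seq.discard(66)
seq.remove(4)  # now {1, 5, 58}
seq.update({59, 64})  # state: {1, 5, 58, 59, 64}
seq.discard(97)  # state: {1, 5, 58, 59, 64}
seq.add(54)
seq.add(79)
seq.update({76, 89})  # {1, 5, 54, 58, 59, 64, 76, 79, 89}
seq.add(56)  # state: {1, 5, 54, 56, 58, 59, 64, 76, 79, 89}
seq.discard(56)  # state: {1, 5, 54, 58, 59, 64, 76, 79, 89}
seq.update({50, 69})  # {1, 5, 50, 54, 58, 59, 64, 69, 76, 79, 89}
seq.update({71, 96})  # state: {1, 5, 50, 54, 58, 59, 64, 69, 71, 76, 79, 89, 96}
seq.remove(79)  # {1, 5, 50, 54, 58, 59, 64, 69, 71, 76, 89, 96}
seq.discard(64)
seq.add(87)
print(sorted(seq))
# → [1, 5, 50, 54, 58, 59, 69, 71, 76, 87, 89, 96]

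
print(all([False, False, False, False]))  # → False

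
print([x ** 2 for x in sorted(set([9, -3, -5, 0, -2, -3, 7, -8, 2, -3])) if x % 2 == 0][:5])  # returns [64, 4, 0, 4]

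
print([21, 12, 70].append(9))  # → None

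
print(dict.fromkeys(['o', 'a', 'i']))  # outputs {'o': None, 'a': None, 'i': None}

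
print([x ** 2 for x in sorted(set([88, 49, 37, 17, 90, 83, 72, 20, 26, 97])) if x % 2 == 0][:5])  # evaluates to [400, 676, 5184, 7744, 8100]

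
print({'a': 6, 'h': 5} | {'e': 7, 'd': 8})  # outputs {'a': 6, 'h': 5, 'e': 7, 'd': 8}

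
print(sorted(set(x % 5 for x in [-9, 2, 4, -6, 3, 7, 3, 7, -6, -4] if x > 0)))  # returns [2, 3, 4]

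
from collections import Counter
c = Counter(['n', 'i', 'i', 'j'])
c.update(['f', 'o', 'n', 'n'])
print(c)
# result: Counter({'n': 3, 'i': 2, 'j': 1, 'f': 1, 'o': 1})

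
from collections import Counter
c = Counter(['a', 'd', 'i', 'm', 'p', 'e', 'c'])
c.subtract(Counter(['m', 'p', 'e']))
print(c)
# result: Counter({'a': 1, 'd': 1, 'i': 1, 'c': 1, 'm': 0, 'p': 0, 'e': 0})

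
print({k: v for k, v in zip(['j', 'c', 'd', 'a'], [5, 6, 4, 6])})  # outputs {'j': 5, 'c': 6, 'd': 4, 'a': 6}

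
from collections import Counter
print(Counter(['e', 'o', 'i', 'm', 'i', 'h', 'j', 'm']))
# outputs Counter({'i': 2, 'm': 2, 'e': 1, 'o': 1, 'h': 1, 'j': 1})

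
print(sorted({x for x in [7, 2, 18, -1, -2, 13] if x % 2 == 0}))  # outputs [-2, 2, 18]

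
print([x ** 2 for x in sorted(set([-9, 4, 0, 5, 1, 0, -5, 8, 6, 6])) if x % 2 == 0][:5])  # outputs [0, 16, 36, 64]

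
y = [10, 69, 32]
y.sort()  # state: [10, 32, 69]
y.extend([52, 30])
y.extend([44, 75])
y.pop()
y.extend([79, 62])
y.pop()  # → 62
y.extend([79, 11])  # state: [10, 32, 69, 52, 30, 44, 79, 79, 11]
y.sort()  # [10, 11, 30, 32, 44, 52, 69, 79, 79]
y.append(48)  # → [10, 11, 30, 32, 44, 52, 69, 79, 79, 48]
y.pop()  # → 48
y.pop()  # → 79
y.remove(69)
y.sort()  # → [10, 11, 30, 32, 44, 52, 79]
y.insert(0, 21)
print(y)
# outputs [21, 10, 11, 30, 32, 44, 52, 79]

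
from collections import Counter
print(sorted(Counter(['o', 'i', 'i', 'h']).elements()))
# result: ['h', 'i', 'i', 'o']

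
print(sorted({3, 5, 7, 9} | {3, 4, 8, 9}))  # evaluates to [3, 4, 5, 7, 8, 9]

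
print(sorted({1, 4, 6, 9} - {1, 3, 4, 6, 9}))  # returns []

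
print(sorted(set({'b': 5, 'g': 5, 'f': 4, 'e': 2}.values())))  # [2, 4, 5]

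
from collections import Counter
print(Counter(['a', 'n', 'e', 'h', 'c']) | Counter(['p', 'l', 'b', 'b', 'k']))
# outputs Counter({'b': 2, 'a': 1, 'n': 1, 'e': 1, 'h': 1, 'c': 1, 'p': 1, 'l': 1, 'k': 1})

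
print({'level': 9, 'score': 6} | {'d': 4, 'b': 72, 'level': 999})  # {'level': 999, 'score': 6, 'd': 4, 'b': 72}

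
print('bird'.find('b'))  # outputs 0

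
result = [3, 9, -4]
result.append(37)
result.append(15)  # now [3, 9, -4, 37, 15]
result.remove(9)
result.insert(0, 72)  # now [72, 3, -4, 37, 15]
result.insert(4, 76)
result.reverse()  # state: [15, 76, 37, -4, 3, 72]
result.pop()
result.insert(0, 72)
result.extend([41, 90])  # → [72, 15, 76, 37, -4, 3, 41, 90]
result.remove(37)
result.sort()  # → [-4, 3, 15, 41, 72, 76, 90]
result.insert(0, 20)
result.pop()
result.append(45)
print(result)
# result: [20, -4, 3, 15, 41, 72, 76, 45]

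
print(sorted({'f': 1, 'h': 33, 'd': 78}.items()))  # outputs [('d', 78), ('f', 1), ('h', 33)]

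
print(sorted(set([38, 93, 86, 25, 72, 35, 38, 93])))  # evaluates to [25, 35, 38, 72, 86, 93]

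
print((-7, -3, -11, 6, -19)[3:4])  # (6,)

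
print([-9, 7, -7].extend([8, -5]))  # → None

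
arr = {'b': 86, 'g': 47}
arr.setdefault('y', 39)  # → 39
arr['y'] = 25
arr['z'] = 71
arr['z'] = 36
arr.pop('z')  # 36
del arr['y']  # {'b': 86, 'g': 47}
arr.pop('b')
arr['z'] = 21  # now {'g': 47, 'z': 21}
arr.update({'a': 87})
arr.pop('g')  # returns 47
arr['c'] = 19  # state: {'z': 21, 'a': 87, 'c': 19}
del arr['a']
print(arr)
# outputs {'z': 21, 'c': 19}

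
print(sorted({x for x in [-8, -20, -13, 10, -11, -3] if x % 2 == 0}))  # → [-20, -8, 10]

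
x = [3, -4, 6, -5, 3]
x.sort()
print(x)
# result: [-5, -4, 3, 3, 6]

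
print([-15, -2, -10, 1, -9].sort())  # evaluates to None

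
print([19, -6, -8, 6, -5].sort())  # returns None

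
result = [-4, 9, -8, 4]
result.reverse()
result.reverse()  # [-4, 9, -8, 4]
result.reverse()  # [4, -8, 9, -4]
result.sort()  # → [-8, -4, 4, 9]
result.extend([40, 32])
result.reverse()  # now [32, 40, 9, 4, -4, -8]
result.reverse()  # [-8, -4, 4, 9, 40, 32]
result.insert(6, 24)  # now [-8, -4, 4, 9, 40, 32, 24]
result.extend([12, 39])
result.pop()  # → 39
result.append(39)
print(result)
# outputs [-8, -4, 4, 9, 40, 32, 24, 12, 39]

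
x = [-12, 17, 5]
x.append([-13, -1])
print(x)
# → [-12, 17, 5, [-13, -1]]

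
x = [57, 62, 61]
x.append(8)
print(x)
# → [57, 62, 61, 8]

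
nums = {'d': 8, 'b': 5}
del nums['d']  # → {'b': 5}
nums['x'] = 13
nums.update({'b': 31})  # {'b': 31, 'x': 13}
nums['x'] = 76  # {'b': 31, 'x': 76}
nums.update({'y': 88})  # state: {'b': 31, 'x': 76, 'y': 88}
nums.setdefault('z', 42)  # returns 42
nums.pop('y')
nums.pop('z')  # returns 42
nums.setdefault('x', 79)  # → 76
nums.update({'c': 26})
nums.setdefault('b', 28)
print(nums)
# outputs {'b': 31, 'x': 76, 'c': 26}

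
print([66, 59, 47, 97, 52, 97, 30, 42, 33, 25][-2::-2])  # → [33, 30, 52, 47, 66]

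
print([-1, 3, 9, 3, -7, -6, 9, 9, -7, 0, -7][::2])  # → [-1, 9, -7, 9, -7, -7]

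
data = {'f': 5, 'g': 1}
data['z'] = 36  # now {'f': 5, 'g': 1, 'z': 36}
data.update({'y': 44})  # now {'f': 5, 'g': 1, 'z': 36, 'y': 44}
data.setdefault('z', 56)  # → 36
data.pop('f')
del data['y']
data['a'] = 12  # {'g': 1, 'z': 36, 'a': 12}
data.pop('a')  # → 12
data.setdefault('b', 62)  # 62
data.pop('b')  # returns 62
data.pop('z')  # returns 36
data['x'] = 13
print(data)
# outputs {'g': 1, 'x': 13}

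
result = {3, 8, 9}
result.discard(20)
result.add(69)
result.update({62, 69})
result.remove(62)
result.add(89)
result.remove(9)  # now {3, 8, 69, 89}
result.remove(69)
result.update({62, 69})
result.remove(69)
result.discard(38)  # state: {3, 8, 62, 89}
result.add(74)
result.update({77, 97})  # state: {3, 8, 62, 74, 77, 89, 97}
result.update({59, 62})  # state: {3, 8, 59, 62, 74, 77, 89, 97}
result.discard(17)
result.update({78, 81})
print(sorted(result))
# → [3, 8, 59, 62, 74, 77, 78, 81, 89, 97]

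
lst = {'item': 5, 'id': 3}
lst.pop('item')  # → 5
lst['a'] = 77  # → {'id': 3, 'a': 77}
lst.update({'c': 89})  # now {'id': 3, 'a': 77, 'c': 89}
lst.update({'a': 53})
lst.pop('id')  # 3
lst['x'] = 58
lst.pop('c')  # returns 89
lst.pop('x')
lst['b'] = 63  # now {'a': 53, 'b': 63}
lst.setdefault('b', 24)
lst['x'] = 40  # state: {'a': 53, 'b': 63, 'x': 40}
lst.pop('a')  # 53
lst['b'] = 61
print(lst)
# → {'b': 61, 'x': 40}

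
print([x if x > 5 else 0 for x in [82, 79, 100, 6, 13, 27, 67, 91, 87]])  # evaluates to [82, 79, 100, 6, 13, 27, 67, 91, 87]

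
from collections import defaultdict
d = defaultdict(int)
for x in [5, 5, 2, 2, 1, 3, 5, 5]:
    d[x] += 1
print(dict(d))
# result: {5: 4, 2: 2, 1: 1, 3: 1}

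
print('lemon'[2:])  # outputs mon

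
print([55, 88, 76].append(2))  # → None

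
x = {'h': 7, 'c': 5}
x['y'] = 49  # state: {'h': 7, 'c': 5, 'y': 49}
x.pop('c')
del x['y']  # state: {'h': 7}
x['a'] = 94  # {'h': 7, 'a': 94}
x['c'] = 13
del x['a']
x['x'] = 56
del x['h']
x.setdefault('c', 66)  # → 13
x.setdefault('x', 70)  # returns 56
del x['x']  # {'c': 13}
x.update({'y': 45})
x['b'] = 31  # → {'c': 13, 'y': 45, 'b': 31}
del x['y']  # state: {'c': 13, 'b': 31}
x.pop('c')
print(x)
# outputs {'b': 31}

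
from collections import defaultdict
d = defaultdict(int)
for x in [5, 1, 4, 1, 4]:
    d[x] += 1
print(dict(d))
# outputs {5: 1, 1: 2, 4: 2}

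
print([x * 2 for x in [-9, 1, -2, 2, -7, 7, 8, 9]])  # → [-18, 2, -4, 4, -14, 14, 16, 18]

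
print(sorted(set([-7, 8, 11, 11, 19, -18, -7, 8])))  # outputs [-18, -7, 8, 11, 19]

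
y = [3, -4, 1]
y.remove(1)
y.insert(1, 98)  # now [3, 98, -4]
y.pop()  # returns -4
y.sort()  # [3, 98]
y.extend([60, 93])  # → [3, 98, 60, 93]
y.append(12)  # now [3, 98, 60, 93, 12]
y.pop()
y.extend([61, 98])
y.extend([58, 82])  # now [3, 98, 60, 93, 61, 98, 58, 82]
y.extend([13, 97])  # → [3, 98, 60, 93, 61, 98, 58, 82, 13, 97]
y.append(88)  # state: [3, 98, 60, 93, 61, 98, 58, 82, 13, 97, 88]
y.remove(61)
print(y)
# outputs [3, 98, 60, 93, 98, 58, 82, 13, 97, 88]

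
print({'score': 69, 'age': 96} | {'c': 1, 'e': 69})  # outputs {'score': 69, 'age': 96, 'c': 1, 'e': 69}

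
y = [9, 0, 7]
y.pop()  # 7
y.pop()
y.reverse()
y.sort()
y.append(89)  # [9, 89]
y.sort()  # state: [9, 89]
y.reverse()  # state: [89, 9]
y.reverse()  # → [9, 89]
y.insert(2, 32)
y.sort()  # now [9, 32, 89]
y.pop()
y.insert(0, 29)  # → [29, 9, 32]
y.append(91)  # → [29, 9, 32, 91]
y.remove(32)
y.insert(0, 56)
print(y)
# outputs [56, 29, 9, 91]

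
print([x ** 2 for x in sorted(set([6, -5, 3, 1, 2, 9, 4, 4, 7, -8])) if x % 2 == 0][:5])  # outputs [64, 4, 16, 36]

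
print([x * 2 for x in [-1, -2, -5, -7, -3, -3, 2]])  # [-2, -4, -10, -14, -6, -6, 4]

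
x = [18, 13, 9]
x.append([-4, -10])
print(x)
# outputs [18, 13, 9, [-4, -10]]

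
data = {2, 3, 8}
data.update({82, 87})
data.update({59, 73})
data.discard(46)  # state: {2, 3, 8, 59, 73, 82, 87}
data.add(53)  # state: {2, 3, 8, 53, 59, 73, 82, 87}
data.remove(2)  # {3, 8, 53, 59, 73, 82, 87}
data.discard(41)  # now {3, 8, 53, 59, 73, 82, 87}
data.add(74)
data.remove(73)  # {3, 8, 53, 59, 74, 82, 87}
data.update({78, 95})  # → {3, 8, 53, 59, 74, 78, 82, 87, 95}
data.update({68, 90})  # {3, 8, 53, 59, 68, 74, 78, 82, 87, 90, 95}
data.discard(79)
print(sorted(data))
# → [3, 8, 53, 59, 68, 74, 78, 82, 87, 90, 95]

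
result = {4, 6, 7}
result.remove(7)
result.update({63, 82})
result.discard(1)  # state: {4, 6, 63, 82}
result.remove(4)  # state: {6, 63, 82}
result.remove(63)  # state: {6, 82}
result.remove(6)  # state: {82}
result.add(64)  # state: {64, 82}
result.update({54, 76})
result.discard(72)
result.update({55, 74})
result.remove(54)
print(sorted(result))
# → [55, 64, 74, 76, 82]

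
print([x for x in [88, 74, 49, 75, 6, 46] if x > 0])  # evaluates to [88, 74, 49, 75, 6, 46]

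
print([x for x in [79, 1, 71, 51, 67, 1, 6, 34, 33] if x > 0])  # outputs [79, 1, 71, 51, 67, 1, 6, 34, 33]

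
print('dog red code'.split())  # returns ['dog', 'red', 'code']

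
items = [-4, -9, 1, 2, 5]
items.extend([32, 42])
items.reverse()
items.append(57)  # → [42, 32, 5, 2, 1, -9, -4, 57]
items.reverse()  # [57, -4, -9, 1, 2, 5, 32, 42]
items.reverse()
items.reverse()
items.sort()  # [-9, -4, 1, 2, 5, 32, 42, 57]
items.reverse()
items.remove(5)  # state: [57, 42, 32, 2, 1, -4, -9]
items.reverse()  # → [-9, -4, 1, 2, 32, 42, 57]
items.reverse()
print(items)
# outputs [57, 42, 32, 2, 1, -4, -9]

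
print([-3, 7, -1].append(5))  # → None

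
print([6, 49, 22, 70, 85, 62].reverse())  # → None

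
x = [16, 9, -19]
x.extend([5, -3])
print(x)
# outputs [16, 9, -19, 5, -3]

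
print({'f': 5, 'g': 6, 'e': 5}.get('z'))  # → None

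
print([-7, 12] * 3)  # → [-7, 12, -7, 12, -7, 12]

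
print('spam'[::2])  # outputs sa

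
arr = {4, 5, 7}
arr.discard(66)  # {4, 5, 7}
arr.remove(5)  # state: {4, 7}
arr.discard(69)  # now {4, 7}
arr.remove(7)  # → {4}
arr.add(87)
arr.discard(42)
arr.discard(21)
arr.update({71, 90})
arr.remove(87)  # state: {4, 71, 90}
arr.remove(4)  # {71, 90}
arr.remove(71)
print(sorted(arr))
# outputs [90]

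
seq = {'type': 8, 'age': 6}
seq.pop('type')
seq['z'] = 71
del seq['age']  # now {'z': 71}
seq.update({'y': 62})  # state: {'z': 71, 'y': 62}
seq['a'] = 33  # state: {'z': 71, 'y': 62, 'a': 33}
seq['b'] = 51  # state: {'z': 71, 'y': 62, 'a': 33, 'b': 51}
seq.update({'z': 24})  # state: {'z': 24, 'y': 62, 'a': 33, 'b': 51}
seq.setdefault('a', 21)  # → 33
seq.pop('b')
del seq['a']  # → {'z': 24, 'y': 62}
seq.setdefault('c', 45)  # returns 45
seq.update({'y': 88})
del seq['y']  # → {'z': 24, 'c': 45}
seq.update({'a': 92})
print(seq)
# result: {'z': 24, 'c': 45, 'a': 92}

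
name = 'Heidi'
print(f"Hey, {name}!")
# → Hey, Heidi!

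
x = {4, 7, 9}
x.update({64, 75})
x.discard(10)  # {4, 7, 9, 64, 75}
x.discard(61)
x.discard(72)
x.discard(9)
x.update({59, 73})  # {4, 7, 59, 64, 73, 75}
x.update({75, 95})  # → {4, 7, 59, 64, 73, 75, 95}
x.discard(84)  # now {4, 7, 59, 64, 73, 75, 95}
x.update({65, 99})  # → {4, 7, 59, 64, 65, 73, 75, 95, 99}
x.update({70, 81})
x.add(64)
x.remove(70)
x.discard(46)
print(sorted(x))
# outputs [4, 7, 59, 64, 65, 73, 75, 81, 95, 99]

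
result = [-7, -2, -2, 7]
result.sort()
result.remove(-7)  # [-2, -2, 7]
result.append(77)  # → [-2, -2, 7, 77]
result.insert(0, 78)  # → [78, -2, -2, 7, 77]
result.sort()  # [-2, -2, 7, 77, 78]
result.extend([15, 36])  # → [-2, -2, 7, 77, 78, 15, 36]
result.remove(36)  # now [-2, -2, 7, 77, 78, 15]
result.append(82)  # [-2, -2, 7, 77, 78, 15, 82]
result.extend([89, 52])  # [-2, -2, 7, 77, 78, 15, 82, 89, 52]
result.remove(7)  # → [-2, -2, 77, 78, 15, 82, 89, 52]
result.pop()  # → 52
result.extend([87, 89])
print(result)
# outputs [-2, -2, 77, 78, 15, 82, 89, 87, 89]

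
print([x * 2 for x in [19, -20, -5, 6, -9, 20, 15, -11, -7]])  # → [38, -40, -10, 12, -18, 40, 30, -22, -14]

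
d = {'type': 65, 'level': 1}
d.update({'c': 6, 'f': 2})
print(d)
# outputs {'type': 65, 'level': 1, 'c': 6, 'f': 2}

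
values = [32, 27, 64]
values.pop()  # 64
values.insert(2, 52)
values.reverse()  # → [52, 27, 32]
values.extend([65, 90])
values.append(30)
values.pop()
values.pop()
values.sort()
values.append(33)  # [27, 32, 52, 65, 33]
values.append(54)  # [27, 32, 52, 65, 33, 54]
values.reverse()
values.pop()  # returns 27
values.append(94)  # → [54, 33, 65, 52, 32, 94]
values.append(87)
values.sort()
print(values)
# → [32, 33, 52, 54, 65, 87, 94]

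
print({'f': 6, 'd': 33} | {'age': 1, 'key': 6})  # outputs {'f': 6, 'd': 33, 'age': 1, 'key': 6}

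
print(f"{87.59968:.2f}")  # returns 87.60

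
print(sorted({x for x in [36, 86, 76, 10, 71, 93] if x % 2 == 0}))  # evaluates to [10, 36, 76, 86]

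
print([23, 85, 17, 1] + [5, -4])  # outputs [23, 85, 17, 1, 5, -4]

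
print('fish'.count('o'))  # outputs 0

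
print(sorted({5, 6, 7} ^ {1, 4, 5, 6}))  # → [1, 4, 7]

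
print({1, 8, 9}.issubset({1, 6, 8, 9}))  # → True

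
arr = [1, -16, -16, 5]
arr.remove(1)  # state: [-16, -16, 5]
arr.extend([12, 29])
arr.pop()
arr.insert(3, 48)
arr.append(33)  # [-16, -16, 5, 48, 12, 33]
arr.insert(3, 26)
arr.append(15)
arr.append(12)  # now [-16, -16, 5, 26, 48, 12, 33, 15, 12]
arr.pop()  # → 12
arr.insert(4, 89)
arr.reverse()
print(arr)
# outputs [15, 33, 12, 48, 89, 26, 5, -16, -16]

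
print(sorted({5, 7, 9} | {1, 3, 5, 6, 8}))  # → [1, 3, 5, 6, 7, 8, 9]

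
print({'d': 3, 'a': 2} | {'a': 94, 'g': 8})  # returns {'d': 3, 'a': 94, 'g': 8}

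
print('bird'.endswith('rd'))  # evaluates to True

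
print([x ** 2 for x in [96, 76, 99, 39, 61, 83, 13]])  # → [9216, 5776, 9801, 1521, 3721, 6889, 169]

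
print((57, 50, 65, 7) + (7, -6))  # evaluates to (57, 50, 65, 7, 7, -6)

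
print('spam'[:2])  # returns sp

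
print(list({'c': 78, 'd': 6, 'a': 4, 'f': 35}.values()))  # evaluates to [78, 6, 4, 35]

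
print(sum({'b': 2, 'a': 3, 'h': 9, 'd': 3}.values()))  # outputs 17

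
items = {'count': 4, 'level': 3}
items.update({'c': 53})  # {'count': 4, 'level': 3, 'c': 53}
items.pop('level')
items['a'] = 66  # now {'count': 4, 'c': 53, 'a': 66}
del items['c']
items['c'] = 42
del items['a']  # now {'count': 4, 'c': 42}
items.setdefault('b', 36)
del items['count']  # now {'c': 42, 'b': 36}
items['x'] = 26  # {'c': 42, 'b': 36, 'x': 26}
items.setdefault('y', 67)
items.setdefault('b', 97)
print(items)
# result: {'c': 42, 'b': 36, 'x': 26, 'y': 67}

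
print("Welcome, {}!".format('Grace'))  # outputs Welcome, Grace!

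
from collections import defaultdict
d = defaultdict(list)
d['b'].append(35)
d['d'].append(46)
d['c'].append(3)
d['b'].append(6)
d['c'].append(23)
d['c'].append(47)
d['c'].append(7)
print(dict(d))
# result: {'b': [35, 6], 'd': [46], 'c': [3, 23, 47, 7]}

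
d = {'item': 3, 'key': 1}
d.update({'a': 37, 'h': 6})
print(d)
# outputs {'item': 3, 'key': 1, 'a': 37, 'h': 6}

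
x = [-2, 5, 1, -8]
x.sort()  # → [-8, -2, 1, 5]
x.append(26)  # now [-8, -2, 1, 5, 26]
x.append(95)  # [-8, -2, 1, 5, 26, 95]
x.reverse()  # [95, 26, 5, 1, -2, -8]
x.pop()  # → -8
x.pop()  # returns -2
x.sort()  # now [1, 5, 26, 95]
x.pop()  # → 95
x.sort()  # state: [1, 5, 26]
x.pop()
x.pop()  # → 5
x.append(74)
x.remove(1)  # [74]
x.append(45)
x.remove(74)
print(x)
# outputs [45]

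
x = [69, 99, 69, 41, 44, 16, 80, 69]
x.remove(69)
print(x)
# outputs [99, 69, 41, 44, 16, 80, 69]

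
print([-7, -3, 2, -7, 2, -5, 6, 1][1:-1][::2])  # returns [-3, -7, -5]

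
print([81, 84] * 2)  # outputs [81, 84, 81, 84]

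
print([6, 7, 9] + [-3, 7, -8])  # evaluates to [6, 7, 9, -3, 7, -8]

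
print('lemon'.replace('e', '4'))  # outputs l4mon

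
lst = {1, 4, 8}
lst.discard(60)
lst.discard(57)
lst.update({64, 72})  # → {1, 4, 8, 64, 72}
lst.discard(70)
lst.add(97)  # {1, 4, 8, 64, 72, 97}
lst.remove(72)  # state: {1, 4, 8, 64, 97}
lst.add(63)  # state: {1, 4, 8, 63, 64, 97}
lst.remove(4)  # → {1, 8, 63, 64, 97}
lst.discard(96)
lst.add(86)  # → {1, 8, 63, 64, 86, 97}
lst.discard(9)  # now {1, 8, 63, 64, 86, 97}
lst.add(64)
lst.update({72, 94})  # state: {1, 8, 63, 64, 72, 86, 94, 97}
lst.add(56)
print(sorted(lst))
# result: [1, 8, 56, 63, 64, 72, 86, 94, 97]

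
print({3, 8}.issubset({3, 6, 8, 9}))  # True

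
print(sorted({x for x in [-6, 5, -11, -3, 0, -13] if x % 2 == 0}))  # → [-6, 0]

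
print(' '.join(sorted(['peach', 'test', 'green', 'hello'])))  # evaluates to green hello peach test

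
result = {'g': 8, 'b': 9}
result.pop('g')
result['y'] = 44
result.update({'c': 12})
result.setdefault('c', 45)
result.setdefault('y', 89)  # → 44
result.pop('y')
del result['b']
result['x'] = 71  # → {'c': 12, 'x': 71}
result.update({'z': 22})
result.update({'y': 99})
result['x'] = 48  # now {'c': 12, 'x': 48, 'z': 22, 'y': 99}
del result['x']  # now {'c': 12, 'z': 22, 'y': 99}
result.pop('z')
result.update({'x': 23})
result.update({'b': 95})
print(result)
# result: {'c': 12, 'y': 99, 'x': 23, 'b': 95}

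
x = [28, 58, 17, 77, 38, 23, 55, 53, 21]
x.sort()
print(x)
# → [17, 21, 23, 28, 38, 53, 55, 58, 77]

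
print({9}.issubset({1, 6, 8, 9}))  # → True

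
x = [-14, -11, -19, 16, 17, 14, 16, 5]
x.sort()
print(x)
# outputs [-19, -14, -11, 5, 14, 16, 16, 17]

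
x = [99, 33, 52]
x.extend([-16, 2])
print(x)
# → [99, 33, 52, -16, 2]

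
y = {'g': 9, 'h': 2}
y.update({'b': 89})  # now {'g': 9, 'h': 2, 'b': 89}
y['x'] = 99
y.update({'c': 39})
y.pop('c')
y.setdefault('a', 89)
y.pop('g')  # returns 9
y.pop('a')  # 89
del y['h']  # {'b': 89, 'x': 99}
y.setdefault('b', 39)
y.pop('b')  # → 89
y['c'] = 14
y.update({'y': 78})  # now {'x': 99, 'c': 14, 'y': 78}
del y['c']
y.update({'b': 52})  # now {'x': 99, 'y': 78, 'b': 52}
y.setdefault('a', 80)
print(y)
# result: {'x': 99, 'y': 78, 'b': 52, 'a': 80}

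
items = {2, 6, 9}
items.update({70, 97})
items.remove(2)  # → {6, 9, 70, 97}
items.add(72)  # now {6, 9, 70, 72, 97}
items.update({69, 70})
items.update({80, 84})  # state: {6, 9, 69, 70, 72, 80, 84, 97}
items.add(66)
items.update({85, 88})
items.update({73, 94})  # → {6, 9, 66, 69, 70, 72, 73, 80, 84, 85, 88, 94, 97}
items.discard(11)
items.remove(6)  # {9, 66, 69, 70, 72, 73, 80, 84, 85, 88, 94, 97}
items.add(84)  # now {9, 66, 69, 70, 72, 73, 80, 84, 85, 88, 94, 97}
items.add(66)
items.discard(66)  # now {9, 69, 70, 72, 73, 80, 84, 85, 88, 94, 97}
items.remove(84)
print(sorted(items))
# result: [9, 69, 70, 72, 73, 80, 85, 88, 94, 97]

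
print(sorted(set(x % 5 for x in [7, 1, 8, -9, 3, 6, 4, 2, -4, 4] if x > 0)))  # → [1, 2, 3, 4]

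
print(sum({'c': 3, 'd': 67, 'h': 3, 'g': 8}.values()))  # 81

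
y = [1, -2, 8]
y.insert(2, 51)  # [1, -2, 51, 8]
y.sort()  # [-2, 1, 8, 51]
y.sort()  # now [-2, 1, 8, 51]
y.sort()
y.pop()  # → 51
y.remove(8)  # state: [-2, 1]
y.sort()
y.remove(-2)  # [1]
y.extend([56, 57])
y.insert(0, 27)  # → [27, 1, 56, 57]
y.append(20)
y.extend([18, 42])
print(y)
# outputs [27, 1, 56, 57, 20, 18, 42]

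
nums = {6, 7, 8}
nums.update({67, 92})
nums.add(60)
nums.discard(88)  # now {6, 7, 8, 60, 67, 92}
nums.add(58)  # {6, 7, 8, 58, 60, 67, 92}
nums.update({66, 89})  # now {6, 7, 8, 58, 60, 66, 67, 89, 92}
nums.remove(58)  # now {6, 7, 8, 60, 66, 67, 89, 92}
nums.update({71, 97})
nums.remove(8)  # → {6, 7, 60, 66, 67, 71, 89, 92, 97}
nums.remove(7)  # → {6, 60, 66, 67, 71, 89, 92, 97}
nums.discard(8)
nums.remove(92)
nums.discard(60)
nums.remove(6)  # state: {66, 67, 71, 89, 97}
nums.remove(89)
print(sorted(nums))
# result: [66, 67, 71, 97]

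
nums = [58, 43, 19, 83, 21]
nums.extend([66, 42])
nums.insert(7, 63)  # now [58, 43, 19, 83, 21, 66, 42, 63]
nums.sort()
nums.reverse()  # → [83, 66, 63, 58, 43, 42, 21, 19]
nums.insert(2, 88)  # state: [83, 66, 88, 63, 58, 43, 42, 21, 19]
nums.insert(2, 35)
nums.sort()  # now [19, 21, 35, 42, 43, 58, 63, 66, 83, 88]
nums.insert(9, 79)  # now [19, 21, 35, 42, 43, 58, 63, 66, 83, 79, 88]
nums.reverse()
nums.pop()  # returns 19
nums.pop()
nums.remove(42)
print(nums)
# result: [88, 79, 83, 66, 63, 58, 43, 35]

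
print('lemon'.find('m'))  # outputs 2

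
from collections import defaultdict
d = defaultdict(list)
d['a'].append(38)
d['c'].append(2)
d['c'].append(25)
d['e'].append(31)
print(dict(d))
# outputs {'a': [38], 'c': [2, 25], 'e': [31]}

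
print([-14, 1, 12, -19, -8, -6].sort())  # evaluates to None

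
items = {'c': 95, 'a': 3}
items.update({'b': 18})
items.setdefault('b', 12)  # 18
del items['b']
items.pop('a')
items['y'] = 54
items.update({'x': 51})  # {'c': 95, 'y': 54, 'x': 51}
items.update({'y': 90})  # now {'c': 95, 'y': 90, 'x': 51}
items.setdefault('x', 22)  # 51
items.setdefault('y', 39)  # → 90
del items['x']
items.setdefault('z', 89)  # 89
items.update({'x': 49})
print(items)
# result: {'c': 95, 'y': 90, 'z': 89, 'x': 49}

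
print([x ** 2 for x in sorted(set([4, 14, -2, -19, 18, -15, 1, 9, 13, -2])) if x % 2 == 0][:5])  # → [4, 16, 196, 324]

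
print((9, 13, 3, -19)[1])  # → 13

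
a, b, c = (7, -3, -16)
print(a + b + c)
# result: -12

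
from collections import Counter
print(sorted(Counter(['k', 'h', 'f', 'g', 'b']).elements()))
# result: ['b', 'f', 'g', 'h', 'k']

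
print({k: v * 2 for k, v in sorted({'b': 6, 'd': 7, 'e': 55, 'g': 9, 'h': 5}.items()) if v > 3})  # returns {'b': 12, 'd': 14, 'e': 110, 'g': 18, 'h': 10}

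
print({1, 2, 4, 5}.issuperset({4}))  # True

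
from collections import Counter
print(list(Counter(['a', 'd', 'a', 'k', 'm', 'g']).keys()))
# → ['a', 'd', 'k', 'm', 'g']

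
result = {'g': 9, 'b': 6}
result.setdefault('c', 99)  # 99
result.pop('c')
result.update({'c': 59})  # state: {'g': 9, 'b': 6, 'c': 59}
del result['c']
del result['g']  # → {'b': 6}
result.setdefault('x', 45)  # 45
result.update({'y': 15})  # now {'b': 6, 'x': 45, 'y': 15}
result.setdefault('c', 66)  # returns 66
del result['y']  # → {'b': 6, 'x': 45, 'c': 66}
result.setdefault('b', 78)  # 6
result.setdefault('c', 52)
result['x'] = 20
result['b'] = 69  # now {'b': 69, 'x': 20, 'c': 66}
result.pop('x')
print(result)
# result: {'b': 69, 'c': 66}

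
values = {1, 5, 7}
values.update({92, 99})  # {1, 5, 7, 92, 99}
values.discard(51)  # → {1, 5, 7, 92, 99}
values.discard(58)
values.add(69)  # {1, 5, 7, 69, 92, 99}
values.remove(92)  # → {1, 5, 7, 69, 99}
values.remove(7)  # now {1, 5, 69, 99}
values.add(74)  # {1, 5, 69, 74, 99}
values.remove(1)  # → {5, 69, 74, 99}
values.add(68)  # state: {5, 68, 69, 74, 99}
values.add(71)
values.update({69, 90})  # {5, 68, 69, 71, 74, 90, 99}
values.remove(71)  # {5, 68, 69, 74, 90, 99}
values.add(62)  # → {5, 62, 68, 69, 74, 90, 99}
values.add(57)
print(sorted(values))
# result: [5, 57, 62, 68, 69, 74, 90, 99]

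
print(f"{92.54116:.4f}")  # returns 92.5412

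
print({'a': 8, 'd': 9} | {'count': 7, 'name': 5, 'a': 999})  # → {'a': 999, 'd': 9, 'count': 7, 'name': 5}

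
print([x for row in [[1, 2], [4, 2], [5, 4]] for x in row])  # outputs [1, 2, 4, 2, 5, 4]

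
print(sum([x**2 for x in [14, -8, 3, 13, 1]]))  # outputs 439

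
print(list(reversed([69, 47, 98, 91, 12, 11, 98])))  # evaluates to [98, 11, 12, 91, 98, 47, 69]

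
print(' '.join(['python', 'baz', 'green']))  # python baz green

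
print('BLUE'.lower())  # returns blue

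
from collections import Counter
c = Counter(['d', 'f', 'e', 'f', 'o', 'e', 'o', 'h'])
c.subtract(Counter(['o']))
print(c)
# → Counter({'f': 2, 'e': 2, 'd': 1, 'o': 1, 'h': 1})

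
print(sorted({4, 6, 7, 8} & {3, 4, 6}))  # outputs [4, 6]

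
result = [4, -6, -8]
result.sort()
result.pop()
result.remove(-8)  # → [-6]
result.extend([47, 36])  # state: [-6, 47, 36]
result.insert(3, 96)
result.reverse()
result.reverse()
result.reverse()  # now [96, 36, 47, -6]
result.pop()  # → -6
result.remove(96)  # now [36, 47]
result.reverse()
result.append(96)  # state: [47, 36, 96]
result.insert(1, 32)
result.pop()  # 96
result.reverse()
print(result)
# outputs [36, 32, 47]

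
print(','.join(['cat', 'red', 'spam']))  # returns cat,red,spam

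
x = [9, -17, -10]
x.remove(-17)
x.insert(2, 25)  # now [9, -10, 25]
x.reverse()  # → [25, -10, 9]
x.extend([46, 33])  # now [25, -10, 9, 46, 33]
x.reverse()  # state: [33, 46, 9, -10, 25]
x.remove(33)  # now [46, 9, -10, 25]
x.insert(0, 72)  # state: [72, 46, 9, -10, 25]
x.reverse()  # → [25, -10, 9, 46, 72]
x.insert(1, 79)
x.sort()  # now [-10, 9, 25, 46, 72, 79]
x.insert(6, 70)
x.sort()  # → [-10, 9, 25, 46, 70, 72, 79]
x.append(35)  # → [-10, 9, 25, 46, 70, 72, 79, 35]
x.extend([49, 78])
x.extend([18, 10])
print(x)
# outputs [-10, 9, 25, 46, 70, 72, 79, 35, 49, 78, 18, 10]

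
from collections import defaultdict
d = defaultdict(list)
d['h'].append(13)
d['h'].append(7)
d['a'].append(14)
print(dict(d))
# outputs {'h': [13, 7], 'a': [14]}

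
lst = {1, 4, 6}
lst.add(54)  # {1, 4, 6, 54}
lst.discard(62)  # {1, 4, 6, 54}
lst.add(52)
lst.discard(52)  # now {1, 4, 6, 54}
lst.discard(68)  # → {1, 4, 6, 54}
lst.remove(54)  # {1, 4, 6}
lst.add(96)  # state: {1, 4, 6, 96}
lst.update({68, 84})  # {1, 4, 6, 68, 84, 96}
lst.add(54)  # {1, 4, 6, 54, 68, 84, 96}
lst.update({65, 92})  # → {1, 4, 6, 54, 65, 68, 84, 92, 96}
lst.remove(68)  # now {1, 4, 6, 54, 65, 84, 92, 96}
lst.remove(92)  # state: {1, 4, 6, 54, 65, 84, 96}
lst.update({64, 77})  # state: {1, 4, 6, 54, 64, 65, 77, 84, 96}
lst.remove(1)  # {4, 6, 54, 64, 65, 77, 84, 96}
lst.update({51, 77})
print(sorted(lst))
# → [4, 6, 51, 54, 64, 65, 77, 84, 96]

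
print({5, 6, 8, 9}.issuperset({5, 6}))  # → True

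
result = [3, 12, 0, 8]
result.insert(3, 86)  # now [3, 12, 0, 86, 8]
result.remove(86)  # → [3, 12, 0, 8]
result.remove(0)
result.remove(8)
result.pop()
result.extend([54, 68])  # [3, 54, 68]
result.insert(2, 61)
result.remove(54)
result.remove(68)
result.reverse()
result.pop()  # 3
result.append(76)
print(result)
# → [61, 76]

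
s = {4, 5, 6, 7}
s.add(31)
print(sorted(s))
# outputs [4, 5, 6, 7, 31]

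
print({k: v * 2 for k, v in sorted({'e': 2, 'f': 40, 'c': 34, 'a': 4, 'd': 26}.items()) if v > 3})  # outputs {'a': 8, 'c': 68, 'd': 52, 'f': 80}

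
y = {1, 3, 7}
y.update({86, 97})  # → {1, 3, 7, 86, 97}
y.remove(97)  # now {1, 3, 7, 86}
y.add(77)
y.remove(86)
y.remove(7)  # {1, 3, 77}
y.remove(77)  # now {1, 3}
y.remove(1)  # {3}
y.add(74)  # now {3, 74}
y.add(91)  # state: {3, 74, 91}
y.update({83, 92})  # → {3, 74, 83, 91, 92}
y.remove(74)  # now {3, 83, 91, 92}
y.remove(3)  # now {83, 91, 92}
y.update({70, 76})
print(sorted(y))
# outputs [70, 76, 83, 91, 92]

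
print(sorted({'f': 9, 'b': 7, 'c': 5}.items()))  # [('b', 7), ('c', 5), ('f', 9)]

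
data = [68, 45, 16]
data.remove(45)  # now [68, 16]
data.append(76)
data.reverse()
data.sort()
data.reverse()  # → [76, 68, 16]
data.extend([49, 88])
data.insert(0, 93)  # [93, 76, 68, 16, 49, 88]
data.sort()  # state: [16, 49, 68, 76, 88, 93]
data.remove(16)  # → [49, 68, 76, 88, 93]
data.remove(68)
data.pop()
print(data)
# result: [49, 76, 88]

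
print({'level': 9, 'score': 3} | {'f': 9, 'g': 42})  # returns {'level': 9, 'score': 3, 'f': 9, 'g': 42}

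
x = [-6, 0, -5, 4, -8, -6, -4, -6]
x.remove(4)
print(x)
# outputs [-6, 0, -5, -8, -6, -4, -6]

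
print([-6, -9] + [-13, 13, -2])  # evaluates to [-6, -9, -13, 13, -2]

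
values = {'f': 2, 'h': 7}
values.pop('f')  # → 2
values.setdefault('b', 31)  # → 31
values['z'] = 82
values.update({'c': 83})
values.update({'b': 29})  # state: {'h': 7, 'b': 29, 'z': 82, 'c': 83}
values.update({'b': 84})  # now {'h': 7, 'b': 84, 'z': 82, 'c': 83}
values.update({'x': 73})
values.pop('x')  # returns 73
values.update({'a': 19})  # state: {'h': 7, 'b': 84, 'z': 82, 'c': 83, 'a': 19}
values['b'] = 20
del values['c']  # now {'h': 7, 'b': 20, 'z': 82, 'a': 19}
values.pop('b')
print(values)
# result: {'h': 7, 'z': 82, 'a': 19}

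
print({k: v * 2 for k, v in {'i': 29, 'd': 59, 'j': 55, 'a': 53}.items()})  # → {'i': 58, 'd': 118, 'j': 110, 'a': 106}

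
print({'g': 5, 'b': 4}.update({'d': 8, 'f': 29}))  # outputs None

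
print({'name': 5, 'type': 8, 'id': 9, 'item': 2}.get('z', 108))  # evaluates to 108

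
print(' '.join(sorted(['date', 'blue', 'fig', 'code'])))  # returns blue code date fig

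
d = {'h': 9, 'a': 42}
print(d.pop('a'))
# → 42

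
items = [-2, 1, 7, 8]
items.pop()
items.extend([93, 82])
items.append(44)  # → [-2, 1, 7, 93, 82, 44]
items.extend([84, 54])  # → [-2, 1, 7, 93, 82, 44, 84, 54]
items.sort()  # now [-2, 1, 7, 44, 54, 82, 84, 93]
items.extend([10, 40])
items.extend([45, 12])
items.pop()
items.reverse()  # [45, 40, 10, 93, 84, 82, 54, 44, 7, 1, -2]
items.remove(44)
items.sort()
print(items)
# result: [-2, 1, 7, 10, 40, 45, 54, 82, 84, 93]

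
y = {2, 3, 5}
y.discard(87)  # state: {2, 3, 5}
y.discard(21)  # {2, 3, 5}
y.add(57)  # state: {2, 3, 5, 57}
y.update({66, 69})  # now {2, 3, 5, 57, 66, 69}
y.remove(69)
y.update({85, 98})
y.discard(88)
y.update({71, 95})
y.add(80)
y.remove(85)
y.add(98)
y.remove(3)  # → {2, 5, 57, 66, 71, 80, 95, 98}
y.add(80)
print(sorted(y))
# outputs [2, 5, 57, 66, 71, 80, 95, 98]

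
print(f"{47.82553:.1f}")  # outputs 47.8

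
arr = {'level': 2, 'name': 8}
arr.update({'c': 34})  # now {'level': 2, 'name': 8, 'c': 34}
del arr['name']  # {'level': 2, 'c': 34}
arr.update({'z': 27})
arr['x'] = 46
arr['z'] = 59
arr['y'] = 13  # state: {'level': 2, 'c': 34, 'z': 59, 'x': 46, 'y': 13}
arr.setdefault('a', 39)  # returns 39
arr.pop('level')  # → 2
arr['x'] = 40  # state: {'c': 34, 'z': 59, 'x': 40, 'y': 13, 'a': 39}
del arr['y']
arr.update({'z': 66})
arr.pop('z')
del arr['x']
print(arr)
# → {'c': 34, 'a': 39}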